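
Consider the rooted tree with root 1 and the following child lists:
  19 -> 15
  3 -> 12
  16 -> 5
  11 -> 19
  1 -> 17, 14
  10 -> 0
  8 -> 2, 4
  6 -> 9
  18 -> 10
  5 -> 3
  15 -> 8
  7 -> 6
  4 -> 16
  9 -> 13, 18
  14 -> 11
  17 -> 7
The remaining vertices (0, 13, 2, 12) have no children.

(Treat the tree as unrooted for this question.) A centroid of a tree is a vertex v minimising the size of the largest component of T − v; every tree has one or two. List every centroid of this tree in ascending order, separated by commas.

Removing 11 splits the tree into components of sizes 10, 9; the largest is 10 ≤ ⌊20/2⌋ = 10.
Its neighbour 14 also leaves a largest component of size 10, so both are centroids.

11, 14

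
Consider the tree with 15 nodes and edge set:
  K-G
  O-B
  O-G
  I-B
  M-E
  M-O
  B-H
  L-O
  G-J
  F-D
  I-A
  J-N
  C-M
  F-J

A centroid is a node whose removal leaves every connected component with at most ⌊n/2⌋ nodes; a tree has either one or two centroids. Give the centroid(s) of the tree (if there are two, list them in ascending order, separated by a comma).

O

Delete O: the remaining components have sizes 6, 4, 3, 1. Max 6 ≤ 7, so O is a centroid.
Every other node leaves some component of size > 7, so the centroid is unique.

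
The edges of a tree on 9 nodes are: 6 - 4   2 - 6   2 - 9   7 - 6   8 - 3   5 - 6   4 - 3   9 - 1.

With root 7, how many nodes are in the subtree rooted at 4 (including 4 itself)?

3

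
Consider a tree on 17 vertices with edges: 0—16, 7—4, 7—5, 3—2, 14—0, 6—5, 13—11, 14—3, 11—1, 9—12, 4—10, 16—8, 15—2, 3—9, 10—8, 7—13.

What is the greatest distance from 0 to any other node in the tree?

The node farthest from 0 is 1, via 0–16–8–10–4–7–13–11–1 — 8 edges.

8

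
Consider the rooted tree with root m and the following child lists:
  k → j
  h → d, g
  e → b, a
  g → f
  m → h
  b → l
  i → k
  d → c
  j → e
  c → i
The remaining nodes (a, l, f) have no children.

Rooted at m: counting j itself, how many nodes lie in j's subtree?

Descendants of j (including itself): j, e, a, b, l. That's 5.

5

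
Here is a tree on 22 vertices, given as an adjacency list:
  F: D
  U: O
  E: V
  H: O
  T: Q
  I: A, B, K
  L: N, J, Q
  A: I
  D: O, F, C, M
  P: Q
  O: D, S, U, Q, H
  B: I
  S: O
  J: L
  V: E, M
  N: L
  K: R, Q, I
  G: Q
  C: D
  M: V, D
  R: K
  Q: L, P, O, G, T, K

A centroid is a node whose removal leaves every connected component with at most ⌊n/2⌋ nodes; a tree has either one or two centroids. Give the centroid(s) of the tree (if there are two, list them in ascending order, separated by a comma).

Removing Q splits the tree into components of sizes 10, 5, 3, 1, 1, 1; the largest is 10 ≤ ⌊22/2⌋ = 11.
No neighbour of Q does as well, so Q is the unique centroid.

Q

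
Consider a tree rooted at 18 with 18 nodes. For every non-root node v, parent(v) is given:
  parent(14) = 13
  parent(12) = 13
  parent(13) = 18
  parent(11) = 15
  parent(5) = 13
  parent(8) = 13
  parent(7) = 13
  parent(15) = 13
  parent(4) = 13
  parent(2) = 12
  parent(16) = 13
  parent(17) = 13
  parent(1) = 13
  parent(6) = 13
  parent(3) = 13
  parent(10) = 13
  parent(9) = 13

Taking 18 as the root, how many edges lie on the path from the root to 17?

18 → 13 → 17 — 2 edges.

2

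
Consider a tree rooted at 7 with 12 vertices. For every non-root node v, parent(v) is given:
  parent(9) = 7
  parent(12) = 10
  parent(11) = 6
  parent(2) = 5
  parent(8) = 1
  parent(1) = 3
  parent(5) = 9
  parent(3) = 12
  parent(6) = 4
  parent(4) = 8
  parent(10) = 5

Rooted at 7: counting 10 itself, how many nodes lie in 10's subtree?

8

10's subtree: {10, 12, 3, 1, 8, 4, 6, 11}, size 8.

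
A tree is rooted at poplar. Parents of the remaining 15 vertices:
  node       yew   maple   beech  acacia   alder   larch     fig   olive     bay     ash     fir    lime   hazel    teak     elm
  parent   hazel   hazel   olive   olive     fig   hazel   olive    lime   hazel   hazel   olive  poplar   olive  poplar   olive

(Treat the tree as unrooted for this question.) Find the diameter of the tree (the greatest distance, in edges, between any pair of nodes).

5

BFS from teak reaches bay last, at distance 5; BFS from bay confirms no node is farther.
Path: teak–poplar–lime–olive–hazel–bay.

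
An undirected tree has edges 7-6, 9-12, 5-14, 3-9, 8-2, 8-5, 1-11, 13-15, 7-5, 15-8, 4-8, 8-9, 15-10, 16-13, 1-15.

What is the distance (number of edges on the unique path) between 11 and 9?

The path is 11–1–15–8–9, which has 4 edges.

4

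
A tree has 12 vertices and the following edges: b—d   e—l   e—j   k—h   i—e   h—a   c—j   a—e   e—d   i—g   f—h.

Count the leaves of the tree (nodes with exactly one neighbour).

The leaves are b, c, f, g, k, l.
That is 6 leaves.

6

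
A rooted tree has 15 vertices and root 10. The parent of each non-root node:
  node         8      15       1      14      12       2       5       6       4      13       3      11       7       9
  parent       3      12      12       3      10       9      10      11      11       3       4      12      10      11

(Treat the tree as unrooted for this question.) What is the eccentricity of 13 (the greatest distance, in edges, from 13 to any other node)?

A farthest node from 13 is 5 (7 also at distance 6).
The path 13-3-4-11-12-10-5 has 6 edges.

6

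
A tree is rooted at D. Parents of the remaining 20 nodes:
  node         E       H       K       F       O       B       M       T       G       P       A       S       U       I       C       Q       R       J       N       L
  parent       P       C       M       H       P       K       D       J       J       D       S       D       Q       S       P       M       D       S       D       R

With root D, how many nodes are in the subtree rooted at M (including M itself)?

5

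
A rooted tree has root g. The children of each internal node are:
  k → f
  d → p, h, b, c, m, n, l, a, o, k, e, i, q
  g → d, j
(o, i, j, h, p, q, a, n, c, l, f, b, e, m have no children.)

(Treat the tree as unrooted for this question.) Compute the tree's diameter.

4

BFS from f reaches j last, at distance 4; BFS from j confirms no node is farther.
Path: f – k – d – g – j.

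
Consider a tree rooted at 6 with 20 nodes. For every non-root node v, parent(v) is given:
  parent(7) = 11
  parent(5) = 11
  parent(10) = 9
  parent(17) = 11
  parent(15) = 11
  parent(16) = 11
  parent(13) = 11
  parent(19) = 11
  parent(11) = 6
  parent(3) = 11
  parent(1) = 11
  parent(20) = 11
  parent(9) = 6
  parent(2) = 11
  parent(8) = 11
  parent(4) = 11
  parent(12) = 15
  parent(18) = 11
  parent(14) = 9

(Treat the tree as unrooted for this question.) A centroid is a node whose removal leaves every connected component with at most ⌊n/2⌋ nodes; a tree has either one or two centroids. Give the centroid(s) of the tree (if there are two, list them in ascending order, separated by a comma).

Removing 11 splits the tree into components of sizes 4, 2, 1, 1, 1, 1, 1, 1, 1, 1, 1, 1, 1, 1, 1; the largest is 4 ≤ ⌊20/2⌋ = 10.
No neighbour of 11 does as well, so 11 is the unique centroid.

11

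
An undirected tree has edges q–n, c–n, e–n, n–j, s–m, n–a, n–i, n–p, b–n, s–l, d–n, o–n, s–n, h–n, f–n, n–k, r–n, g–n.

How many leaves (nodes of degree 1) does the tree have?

17

Exactly 17 nodes have a single neighbour: a, b, c, d, e, f, g, h, i, j, k, l, m, o, p, q, r.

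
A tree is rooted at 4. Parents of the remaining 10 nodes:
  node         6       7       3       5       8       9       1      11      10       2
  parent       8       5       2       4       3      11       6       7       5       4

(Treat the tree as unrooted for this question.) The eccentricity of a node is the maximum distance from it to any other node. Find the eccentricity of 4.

5

Distances from 4 peak at 5, attained at 1.
4 – 2 – 3 – 8 – 6 – 1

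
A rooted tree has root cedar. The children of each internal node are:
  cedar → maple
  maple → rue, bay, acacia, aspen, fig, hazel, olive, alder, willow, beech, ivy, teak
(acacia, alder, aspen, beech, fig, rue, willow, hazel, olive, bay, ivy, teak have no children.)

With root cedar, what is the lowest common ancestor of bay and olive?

maple

Path bay→root: bay maple cedar; path olive→root: olive maple cedar.
First common node: maple.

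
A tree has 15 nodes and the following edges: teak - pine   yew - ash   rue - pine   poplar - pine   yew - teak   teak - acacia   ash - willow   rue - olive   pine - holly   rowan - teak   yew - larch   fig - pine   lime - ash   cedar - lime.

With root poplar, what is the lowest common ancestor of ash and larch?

ash's ancestor chain is ash, yew, teak, pine, poplar and larch's is larch, yew, teak, pine, poplar; they first meet at yew.

yew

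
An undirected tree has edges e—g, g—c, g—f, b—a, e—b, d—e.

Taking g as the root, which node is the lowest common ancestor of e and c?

g

e's ancestor chain is e, g and c's is c, g; they first meet at g.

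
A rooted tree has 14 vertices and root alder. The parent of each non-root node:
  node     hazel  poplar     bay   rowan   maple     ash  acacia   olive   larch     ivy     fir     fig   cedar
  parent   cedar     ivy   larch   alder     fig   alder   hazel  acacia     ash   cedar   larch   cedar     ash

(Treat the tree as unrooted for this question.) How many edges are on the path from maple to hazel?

The path is maple – fig – cedar – hazel, which has 3 edges.

3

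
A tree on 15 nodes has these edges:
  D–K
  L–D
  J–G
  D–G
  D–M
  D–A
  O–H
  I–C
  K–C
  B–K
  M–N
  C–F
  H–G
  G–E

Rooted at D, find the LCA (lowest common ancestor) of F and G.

Path F→root: F C K D; path G→root: G D.
First common node: D.

D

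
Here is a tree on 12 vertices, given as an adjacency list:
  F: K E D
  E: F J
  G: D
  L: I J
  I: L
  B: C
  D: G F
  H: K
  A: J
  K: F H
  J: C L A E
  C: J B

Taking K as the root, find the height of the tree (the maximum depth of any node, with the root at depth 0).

5

I sits deepest: K–F–E–J–L–I — 5 edges from the root.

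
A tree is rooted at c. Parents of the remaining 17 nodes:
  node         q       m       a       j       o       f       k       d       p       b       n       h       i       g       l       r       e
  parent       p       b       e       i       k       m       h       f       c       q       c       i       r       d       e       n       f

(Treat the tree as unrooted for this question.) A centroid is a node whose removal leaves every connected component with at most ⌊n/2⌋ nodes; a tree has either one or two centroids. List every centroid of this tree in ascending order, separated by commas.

If p is removed the pieces have sizes 9, 8, all ≤ ⌊18/2⌋ = 9.
q is adjacent to p and is also a centroid (the largest component after removing it is likewise 9).

p, q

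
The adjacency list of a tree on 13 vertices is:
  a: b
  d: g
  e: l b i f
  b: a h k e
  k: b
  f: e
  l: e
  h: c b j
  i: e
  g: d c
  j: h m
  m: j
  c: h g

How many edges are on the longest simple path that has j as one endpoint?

4

The node farthest from j is i (f, d, l also at distance 4), via j-h-b-e-i — 4 edges.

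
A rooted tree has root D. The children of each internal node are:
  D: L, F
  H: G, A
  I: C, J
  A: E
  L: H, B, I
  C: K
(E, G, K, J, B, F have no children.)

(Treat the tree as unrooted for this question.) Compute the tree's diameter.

6

Starting from E, a farthest node is K at distance 6.
One longest path: E – A – H – L – I – C – K.
So the diameter is 6.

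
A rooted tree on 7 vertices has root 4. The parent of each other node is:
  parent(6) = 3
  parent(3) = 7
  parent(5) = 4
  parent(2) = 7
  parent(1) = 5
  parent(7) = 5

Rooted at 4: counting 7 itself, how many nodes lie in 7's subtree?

The subtree rooted at 7 contains: 7, 3, 2, 6 — 4 nodes.

4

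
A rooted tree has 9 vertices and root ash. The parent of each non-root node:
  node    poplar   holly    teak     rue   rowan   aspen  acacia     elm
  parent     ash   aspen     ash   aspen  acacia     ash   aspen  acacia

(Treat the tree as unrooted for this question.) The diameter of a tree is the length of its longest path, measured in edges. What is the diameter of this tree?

4

BFS from poplar reaches rowan last, at distance 4; BFS from rowan confirms no node is farther.
Path: poplar-ash-aspen-acacia-rowan.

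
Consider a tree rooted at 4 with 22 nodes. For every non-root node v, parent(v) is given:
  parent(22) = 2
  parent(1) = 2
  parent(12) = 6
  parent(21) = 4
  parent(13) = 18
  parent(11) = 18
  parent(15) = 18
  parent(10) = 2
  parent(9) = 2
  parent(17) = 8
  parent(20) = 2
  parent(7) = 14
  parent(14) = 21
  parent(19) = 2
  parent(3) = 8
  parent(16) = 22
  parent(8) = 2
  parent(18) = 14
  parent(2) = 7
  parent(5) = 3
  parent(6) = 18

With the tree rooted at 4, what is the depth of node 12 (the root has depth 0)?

Climbing from 12 to the root: 12 – 6 – 18 – 14 – 21 – 4. That's 5 steps.

5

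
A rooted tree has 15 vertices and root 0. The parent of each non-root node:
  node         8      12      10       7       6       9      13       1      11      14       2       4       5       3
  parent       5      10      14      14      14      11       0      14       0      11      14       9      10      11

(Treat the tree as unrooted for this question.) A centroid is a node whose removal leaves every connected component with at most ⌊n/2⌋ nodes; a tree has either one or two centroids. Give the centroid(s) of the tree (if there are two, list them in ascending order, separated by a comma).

14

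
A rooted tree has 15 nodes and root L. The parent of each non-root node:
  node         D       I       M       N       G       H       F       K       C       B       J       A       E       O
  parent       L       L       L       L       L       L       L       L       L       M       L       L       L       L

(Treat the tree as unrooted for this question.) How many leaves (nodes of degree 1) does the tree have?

Exactly 13 nodes have a single neighbour: A, B, C, D, E, F, G, H, I, J, K, N, O.

13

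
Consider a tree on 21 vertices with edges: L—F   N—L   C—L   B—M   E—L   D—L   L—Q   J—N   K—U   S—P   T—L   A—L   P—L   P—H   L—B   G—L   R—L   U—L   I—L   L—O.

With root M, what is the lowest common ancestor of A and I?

L

Path A→root: A L B M; path I→root: I L B M.
First common node: L.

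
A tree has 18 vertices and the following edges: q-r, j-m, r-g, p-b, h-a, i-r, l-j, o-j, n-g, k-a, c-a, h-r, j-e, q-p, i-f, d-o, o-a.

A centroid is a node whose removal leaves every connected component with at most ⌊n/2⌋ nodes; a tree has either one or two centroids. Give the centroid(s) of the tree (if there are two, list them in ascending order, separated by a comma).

Delete a: the remaining components have sizes 9, 6, 1, 1. Max 9 ≤ 9, so a is a centroid.
Its neighbour h also leaves a largest component of size 9, so both are centroids.

a, h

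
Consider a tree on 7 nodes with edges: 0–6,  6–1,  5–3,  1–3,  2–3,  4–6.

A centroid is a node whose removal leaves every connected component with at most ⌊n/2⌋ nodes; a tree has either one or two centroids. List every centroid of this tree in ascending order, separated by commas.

If 1 is removed the pieces have sizes 3, 3, all ≤ ⌊7/2⌋ = 3.
No neighbour of 1 does as well, so 1 is the unique centroid.

1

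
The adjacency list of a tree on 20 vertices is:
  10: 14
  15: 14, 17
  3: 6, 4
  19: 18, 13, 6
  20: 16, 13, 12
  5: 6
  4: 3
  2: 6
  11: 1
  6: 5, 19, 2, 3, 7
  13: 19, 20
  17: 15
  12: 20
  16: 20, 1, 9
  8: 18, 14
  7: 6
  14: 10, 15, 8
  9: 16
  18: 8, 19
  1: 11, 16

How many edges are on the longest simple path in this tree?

10

Starting from 11, a farthest node is 17 at distance 10.
One longest path: 11 - 1 - 16 - 20 - 13 - 19 - 18 - 8 - 14 - 15 - 17.
So the diameter is 10.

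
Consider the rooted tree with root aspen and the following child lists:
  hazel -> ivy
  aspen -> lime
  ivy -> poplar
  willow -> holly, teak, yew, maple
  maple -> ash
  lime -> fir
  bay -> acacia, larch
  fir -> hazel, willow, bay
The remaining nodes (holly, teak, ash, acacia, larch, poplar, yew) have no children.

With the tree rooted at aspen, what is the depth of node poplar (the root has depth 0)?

5

Path from aspen to poplar: aspen–lime–fir–hazel–ivy–poplar, which has 5 edges.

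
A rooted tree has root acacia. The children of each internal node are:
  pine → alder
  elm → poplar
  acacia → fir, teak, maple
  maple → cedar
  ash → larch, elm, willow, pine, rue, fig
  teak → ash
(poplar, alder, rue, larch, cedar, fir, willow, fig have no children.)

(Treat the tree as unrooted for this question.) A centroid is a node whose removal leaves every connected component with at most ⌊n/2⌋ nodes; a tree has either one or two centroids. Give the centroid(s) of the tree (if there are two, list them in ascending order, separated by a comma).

ash

If ash is removed the pieces have sizes 5, 2, 2, 1, 1, 1, 1, all ≤ ⌊14/2⌋ = 7.
Every other node leaves some component of size > 7, so the centroid is unique.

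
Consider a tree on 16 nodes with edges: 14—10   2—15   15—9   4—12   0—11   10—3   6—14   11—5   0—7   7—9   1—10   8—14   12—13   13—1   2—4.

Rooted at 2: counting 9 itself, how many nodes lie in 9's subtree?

5

Descendants of 9 (including itself): 9, 7, 0, 11, 5. That's 5.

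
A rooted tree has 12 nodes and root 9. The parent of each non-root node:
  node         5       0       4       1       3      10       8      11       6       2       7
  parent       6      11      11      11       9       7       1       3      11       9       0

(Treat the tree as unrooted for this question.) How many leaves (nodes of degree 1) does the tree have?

5

Exactly 5 nodes have a single neighbour: 2, 4, 5, 8, 10.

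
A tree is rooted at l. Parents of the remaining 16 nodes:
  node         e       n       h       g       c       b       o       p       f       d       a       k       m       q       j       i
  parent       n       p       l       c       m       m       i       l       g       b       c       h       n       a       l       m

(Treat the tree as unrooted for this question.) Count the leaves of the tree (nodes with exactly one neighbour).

7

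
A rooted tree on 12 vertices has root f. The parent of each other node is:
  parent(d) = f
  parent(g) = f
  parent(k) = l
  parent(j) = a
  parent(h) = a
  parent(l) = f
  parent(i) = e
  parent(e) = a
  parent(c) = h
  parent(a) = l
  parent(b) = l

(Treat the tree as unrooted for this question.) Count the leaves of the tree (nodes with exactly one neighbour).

The leaves are b, c, d, g, i, j, k.
That is 7 leaves.

7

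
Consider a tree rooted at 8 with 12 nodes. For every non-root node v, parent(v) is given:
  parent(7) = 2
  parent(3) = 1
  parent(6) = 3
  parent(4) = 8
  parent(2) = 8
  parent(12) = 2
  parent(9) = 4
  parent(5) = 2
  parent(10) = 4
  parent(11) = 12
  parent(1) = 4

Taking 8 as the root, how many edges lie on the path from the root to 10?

Climbing from 10 to the root: 10 → 4 → 8. That's 2 steps.

2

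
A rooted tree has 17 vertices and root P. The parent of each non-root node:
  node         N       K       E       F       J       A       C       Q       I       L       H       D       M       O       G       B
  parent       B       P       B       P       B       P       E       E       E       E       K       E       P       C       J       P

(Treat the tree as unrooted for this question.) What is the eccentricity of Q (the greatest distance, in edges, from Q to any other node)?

A farthest node from Q is H.
The path Q-E-B-P-K-H has 5 edges.

5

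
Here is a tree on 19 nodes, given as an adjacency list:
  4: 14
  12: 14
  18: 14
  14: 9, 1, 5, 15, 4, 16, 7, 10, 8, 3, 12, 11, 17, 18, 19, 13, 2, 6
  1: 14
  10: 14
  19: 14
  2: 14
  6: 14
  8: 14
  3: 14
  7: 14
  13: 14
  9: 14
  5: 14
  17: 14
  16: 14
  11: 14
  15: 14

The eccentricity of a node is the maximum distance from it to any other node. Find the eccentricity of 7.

2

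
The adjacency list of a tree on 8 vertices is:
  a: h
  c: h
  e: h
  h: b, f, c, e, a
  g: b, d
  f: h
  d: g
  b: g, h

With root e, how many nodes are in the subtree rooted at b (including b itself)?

Descendants of b (including itself): b, g, d. That's 3.

3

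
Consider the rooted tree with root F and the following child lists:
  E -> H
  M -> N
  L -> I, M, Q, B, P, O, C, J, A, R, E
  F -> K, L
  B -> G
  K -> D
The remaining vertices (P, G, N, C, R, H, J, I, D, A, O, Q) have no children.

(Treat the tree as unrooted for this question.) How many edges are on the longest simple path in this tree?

5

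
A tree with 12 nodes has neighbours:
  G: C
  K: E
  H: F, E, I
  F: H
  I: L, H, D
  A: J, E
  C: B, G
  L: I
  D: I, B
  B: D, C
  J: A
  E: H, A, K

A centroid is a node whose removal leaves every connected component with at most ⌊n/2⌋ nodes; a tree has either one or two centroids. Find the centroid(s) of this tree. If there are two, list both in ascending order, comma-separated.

H, I

Delete I: the remaining components have sizes 6, 4, 1. Max 6 ≤ 6, so I is a centroid.
H is adjacent to I and is also a centroid (the largest component after removing it is likewise 6).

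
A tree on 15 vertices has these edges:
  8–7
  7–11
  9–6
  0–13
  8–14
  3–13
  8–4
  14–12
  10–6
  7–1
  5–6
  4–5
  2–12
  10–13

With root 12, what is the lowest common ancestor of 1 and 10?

Path 1→root: 1 7 8 14 12; path 10→root: 10 6 5 4 8 14 12.
First common node: 8.

8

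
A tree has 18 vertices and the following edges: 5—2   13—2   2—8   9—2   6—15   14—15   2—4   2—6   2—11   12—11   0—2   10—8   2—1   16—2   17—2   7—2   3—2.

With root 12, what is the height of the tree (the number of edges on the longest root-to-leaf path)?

The longest root-to-leaf path is 12–11–2–6–15–14 (5 edges).

5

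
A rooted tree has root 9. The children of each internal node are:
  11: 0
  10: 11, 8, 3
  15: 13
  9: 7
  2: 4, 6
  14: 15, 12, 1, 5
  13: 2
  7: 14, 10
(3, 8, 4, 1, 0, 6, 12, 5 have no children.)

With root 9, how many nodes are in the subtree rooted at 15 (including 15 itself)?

5

The subtree rooted at 15 contains: 15, 13, 2, 6, 4 — 5 nodes.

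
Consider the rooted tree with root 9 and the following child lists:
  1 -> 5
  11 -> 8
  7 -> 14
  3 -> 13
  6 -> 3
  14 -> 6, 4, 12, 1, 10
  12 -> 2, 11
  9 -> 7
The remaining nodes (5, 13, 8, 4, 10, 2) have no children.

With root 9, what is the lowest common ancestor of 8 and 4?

Path 8→root: 8 11 12 14 7 9; path 4→root: 4 14 7 9.
First common node: 14.

14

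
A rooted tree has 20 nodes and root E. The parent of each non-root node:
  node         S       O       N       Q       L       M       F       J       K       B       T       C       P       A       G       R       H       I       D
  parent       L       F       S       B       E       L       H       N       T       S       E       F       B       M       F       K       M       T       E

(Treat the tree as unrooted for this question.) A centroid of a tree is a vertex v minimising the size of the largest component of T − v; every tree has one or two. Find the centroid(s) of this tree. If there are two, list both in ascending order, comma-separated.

L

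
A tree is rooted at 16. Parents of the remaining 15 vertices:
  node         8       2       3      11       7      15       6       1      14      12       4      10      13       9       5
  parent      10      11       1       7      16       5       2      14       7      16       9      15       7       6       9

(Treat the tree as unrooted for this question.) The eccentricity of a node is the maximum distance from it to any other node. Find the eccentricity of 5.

8

The node farthest from 5 is 3, via 5-9-6-2-11-7-14-1-3 — 8 edges.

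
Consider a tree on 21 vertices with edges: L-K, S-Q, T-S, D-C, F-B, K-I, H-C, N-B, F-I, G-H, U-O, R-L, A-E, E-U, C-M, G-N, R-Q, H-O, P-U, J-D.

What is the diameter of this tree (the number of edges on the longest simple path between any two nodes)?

BFS from T reaches A last, at distance 15; BFS from A confirms no node is farther.
Path: T–S–Q–R–L–K–I–F–B–N–G–H–O–U–E–A.

15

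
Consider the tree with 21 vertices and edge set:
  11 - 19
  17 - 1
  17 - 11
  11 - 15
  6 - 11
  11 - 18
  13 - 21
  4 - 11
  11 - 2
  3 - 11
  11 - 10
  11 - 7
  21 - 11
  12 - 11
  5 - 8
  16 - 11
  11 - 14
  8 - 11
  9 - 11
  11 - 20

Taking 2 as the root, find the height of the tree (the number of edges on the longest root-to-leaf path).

3

The longest root-to-leaf path is 2 – 11 – 17 – 1 (3 edges).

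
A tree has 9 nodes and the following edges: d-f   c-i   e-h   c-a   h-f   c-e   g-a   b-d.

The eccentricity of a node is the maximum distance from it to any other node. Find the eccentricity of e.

The node farthest from e is b, via e–h–f–d–b — 4 edges.

4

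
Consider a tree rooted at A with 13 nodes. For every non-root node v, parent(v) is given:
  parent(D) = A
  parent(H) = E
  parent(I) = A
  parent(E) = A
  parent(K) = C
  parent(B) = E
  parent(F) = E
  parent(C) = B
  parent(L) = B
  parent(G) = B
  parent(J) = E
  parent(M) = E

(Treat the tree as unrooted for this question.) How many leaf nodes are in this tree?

9

The leaves are D, F, G, H, I, J, K, L, M.
That is 9 leaves.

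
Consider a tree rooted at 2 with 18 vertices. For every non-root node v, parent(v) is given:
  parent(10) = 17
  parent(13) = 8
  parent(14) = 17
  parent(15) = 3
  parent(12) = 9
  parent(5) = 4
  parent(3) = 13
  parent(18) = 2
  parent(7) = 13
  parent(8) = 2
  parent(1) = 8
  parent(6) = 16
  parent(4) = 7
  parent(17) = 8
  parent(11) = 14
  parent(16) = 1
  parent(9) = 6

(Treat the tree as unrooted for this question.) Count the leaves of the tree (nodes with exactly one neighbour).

Exactly 6 nodes have a single neighbour: 5, 10, 11, 12, 15, 18.

6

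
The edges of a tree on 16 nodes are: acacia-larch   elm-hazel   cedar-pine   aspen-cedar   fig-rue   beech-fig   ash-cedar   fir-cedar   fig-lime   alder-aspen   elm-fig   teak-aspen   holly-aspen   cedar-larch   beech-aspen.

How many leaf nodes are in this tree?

10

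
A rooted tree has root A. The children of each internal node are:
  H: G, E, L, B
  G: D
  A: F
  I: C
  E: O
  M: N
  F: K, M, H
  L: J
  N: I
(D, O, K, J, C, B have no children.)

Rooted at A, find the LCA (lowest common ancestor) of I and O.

Ancestors of I (toward the root): I, N, M, F, A.
Ancestors of O: O, E, H, F, A.
The deepest node appearing in both lists is F.

F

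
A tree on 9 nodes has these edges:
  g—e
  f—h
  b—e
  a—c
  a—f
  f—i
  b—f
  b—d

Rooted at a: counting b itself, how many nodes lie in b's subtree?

4

b's subtree: {b, e, d, g}, size 4.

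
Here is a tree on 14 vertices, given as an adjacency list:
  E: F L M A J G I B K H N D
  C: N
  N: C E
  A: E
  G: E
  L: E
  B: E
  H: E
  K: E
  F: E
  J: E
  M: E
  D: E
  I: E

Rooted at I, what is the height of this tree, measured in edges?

3

A deepest node is C, reached by I – E – N – C.
That path has 3 edges, so the height is 3.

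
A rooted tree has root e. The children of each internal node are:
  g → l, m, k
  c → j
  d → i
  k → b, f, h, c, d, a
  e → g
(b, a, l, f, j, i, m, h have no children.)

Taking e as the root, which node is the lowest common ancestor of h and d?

k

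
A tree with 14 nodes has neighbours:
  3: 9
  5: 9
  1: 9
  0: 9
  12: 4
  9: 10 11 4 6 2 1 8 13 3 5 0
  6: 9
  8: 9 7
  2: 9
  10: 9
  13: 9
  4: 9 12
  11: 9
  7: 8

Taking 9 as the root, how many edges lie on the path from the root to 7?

2

Path from 9 to 7: 9 → 8 → 7, which has 2 edges.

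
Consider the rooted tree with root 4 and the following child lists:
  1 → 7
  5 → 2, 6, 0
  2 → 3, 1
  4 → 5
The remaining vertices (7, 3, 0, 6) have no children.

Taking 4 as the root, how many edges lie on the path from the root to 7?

4

4 – 5 – 2 – 1 – 7 — 4 edges.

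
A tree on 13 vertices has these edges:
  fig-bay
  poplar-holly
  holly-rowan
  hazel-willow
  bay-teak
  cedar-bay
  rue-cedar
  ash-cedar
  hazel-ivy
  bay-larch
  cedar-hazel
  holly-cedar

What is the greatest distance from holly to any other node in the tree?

The node farthest from holly is willow (teak, fig, larch, ivy also at distance 3), via holly–cedar–hazel–willow — 3 edges.

3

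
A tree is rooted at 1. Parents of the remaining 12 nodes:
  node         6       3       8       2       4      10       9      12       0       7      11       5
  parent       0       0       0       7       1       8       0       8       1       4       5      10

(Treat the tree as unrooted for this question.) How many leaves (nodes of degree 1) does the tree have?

Degree-1 nodes: 2, 3, 6, 9, 11, 12 — 6 of them.

6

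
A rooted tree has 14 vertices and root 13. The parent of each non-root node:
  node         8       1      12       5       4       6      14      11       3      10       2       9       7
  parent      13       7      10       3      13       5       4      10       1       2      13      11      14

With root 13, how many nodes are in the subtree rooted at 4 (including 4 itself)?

Descendants of 4 (including itself): 4, 14, 7, 1, 3, 5, 6. That's 7.

7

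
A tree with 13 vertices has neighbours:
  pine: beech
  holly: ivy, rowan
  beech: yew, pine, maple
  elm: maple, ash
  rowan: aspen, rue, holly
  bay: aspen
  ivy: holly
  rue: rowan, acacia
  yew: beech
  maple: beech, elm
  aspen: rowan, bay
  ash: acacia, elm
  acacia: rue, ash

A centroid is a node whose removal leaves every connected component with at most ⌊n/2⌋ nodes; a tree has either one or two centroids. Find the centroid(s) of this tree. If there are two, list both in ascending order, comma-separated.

acacia

Delete acacia: the remaining components have sizes 6, 6. Max 6 ≤ 6, so acacia is a centroid.
Every other node leaves some component of size > 6, so the centroid is unique.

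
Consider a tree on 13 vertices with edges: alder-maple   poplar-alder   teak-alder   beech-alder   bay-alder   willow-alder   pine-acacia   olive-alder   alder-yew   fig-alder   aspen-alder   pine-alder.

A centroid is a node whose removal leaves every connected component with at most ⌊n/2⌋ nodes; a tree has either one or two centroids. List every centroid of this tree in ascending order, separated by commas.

alder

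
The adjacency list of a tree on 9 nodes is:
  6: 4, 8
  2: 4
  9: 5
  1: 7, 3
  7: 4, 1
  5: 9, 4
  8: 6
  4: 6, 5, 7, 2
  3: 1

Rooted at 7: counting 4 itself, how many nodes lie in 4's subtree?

6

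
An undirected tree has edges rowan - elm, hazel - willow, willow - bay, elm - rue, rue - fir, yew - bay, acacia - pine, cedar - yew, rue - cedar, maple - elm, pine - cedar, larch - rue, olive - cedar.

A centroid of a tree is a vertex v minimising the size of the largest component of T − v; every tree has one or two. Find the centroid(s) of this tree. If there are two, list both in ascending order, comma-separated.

If cedar is removed the pieces have sizes 6, 4, 2, 1, all ≤ ⌊14/2⌋ = 7.
No neighbour of cedar does as well, so cedar is the unique centroid.

cedar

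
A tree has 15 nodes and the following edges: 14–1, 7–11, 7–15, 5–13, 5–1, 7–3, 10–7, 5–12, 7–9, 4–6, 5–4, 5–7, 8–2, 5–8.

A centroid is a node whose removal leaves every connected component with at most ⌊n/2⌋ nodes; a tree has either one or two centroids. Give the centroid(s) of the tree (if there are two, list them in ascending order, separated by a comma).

Delete 5: the remaining components have sizes 6, 2, 2, 2, 1, 1. Max 6 ≤ 7, so 5 is a centroid.
No neighbour of 5 does as well, so 5 is the unique centroid.

5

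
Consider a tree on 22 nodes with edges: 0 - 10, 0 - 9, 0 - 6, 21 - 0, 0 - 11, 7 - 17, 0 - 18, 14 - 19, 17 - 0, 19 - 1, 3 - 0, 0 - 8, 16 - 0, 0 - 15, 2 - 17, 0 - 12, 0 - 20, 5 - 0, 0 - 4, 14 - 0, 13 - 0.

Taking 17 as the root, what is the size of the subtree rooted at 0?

19

0's subtree: {0, 4, 14, 15, 20, 5, 3, 18, 9, 16, 21, 8, 6, 10, 11, 12, 13, 19, 1}, size 19.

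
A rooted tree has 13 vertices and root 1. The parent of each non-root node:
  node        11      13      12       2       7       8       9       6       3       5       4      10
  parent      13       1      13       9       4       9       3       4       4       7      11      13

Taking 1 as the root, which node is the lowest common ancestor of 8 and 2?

9

Path 8→root: 8 9 3 4 11 13 1; path 2→root: 2 9 3 4 11 13 1.
First common node: 9.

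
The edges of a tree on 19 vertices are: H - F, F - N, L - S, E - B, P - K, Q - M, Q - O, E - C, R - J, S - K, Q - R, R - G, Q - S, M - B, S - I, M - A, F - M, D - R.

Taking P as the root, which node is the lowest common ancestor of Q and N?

Q

Path Q→root: Q S K P; path N→root: N F M Q S K P.
First common node: Q.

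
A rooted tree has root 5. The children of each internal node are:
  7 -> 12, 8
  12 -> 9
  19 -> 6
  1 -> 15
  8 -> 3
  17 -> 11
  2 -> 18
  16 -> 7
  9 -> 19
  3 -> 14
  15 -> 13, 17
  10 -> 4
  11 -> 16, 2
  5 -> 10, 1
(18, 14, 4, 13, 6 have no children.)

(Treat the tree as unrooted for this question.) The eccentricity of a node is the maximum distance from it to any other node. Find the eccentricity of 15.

8

A farthest node from 15 is 6.
The path 15-17-11-16-7-12-9-19-6 has 8 edges.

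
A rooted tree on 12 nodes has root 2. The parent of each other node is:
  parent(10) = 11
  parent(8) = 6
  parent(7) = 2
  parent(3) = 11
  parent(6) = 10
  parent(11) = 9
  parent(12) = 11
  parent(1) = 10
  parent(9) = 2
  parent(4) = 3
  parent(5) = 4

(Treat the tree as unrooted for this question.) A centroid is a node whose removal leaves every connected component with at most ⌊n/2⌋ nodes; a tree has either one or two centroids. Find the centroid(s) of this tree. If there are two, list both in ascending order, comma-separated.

11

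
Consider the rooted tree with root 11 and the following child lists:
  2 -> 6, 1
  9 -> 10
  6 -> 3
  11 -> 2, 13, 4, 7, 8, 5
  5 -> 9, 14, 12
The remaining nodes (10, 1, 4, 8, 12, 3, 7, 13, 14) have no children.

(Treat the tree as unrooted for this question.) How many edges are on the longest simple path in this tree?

BFS from 3 reaches 10 last, at distance 6; BFS from 10 confirms no node is farther.
Path: 3 – 6 – 2 – 11 – 5 – 9 – 10.

6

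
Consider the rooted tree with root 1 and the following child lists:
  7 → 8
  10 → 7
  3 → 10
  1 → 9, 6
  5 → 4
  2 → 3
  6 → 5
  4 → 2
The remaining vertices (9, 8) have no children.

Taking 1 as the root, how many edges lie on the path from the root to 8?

Climbing from 8 to the root: 8 → 7 → 10 → 3 → 2 → 4 → 5 → 6 → 1. That's 8 steps.

8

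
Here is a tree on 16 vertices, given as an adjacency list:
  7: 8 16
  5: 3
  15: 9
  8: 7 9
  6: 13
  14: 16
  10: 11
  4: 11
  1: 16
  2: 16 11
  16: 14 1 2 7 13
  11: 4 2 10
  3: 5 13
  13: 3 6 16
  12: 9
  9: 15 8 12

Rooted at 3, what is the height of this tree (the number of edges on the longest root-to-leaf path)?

15 sits deepest: 3-13-16-7-8-9-15 — 6 edges from the root.

6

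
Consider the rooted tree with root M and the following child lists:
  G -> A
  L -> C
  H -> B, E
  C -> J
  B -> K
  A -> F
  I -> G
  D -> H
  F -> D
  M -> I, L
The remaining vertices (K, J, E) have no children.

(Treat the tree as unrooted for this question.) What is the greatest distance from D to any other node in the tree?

A farthest node from D is J.
The path D – F – A – G – I – M – L – C – J has 8 edges.

8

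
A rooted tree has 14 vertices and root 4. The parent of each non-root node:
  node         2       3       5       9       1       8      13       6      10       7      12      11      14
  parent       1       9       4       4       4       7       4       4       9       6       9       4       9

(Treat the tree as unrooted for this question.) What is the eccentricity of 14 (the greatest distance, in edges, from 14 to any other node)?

The node farthest from 14 is 8, via 14 – 9 – 4 – 6 – 7 – 8 — 5 edges.

5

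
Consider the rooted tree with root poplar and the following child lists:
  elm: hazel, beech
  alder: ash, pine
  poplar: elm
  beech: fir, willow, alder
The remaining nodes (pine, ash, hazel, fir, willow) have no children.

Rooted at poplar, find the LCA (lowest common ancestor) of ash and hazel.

elm

ash's ancestor chain is ash, alder, beech, elm, poplar and hazel's is hazel, elm, poplar; they first meet at elm.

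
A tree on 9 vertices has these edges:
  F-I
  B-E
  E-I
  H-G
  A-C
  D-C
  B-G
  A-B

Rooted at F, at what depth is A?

4

Climbing from A to the root: A → B → E → I → F. That's 4 steps.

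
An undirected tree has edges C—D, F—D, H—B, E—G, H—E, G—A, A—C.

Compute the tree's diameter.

7

BFS from B reaches F last, at distance 7; BFS from F confirms no node is farther.
Path: B–H–E–G–A–C–D–F.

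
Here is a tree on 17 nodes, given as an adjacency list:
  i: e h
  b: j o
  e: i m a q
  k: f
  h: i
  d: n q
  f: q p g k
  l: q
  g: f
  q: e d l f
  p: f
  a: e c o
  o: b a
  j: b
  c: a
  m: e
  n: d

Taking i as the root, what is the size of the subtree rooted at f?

f's subtree: {f, p, k, g}, size 4.

4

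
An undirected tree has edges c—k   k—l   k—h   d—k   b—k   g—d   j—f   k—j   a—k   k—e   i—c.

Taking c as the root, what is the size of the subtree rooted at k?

10

Descendants of k (including itself): k, a, d, h, j, e, b, l, g, f. That's 10.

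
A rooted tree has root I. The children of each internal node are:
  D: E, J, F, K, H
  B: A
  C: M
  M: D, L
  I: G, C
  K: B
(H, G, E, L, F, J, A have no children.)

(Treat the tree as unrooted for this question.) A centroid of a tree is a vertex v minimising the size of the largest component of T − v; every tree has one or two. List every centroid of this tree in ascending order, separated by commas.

Removing D splits the tree into components of sizes 5, 3, 1, 1, 1, 1; the largest is 5 ≤ ⌊13/2⌋ = 6.
Every other node leaves some component of size > 6, so the centroid is unique.

D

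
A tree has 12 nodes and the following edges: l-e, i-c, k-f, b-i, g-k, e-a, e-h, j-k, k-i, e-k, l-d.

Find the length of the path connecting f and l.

Walking from f: f–k–e–l. Length 3.

3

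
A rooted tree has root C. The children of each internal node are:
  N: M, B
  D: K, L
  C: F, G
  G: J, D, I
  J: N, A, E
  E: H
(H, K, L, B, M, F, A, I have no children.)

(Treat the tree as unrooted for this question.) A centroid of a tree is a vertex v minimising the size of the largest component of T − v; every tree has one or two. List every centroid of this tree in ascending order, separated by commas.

Delete G: the remaining components have sizes 7, 3, 2, 1. Max 7 ≤ 7, so G is a centroid.
Its neighbour J also leaves a largest component of size 7, so both are centroids.

G, J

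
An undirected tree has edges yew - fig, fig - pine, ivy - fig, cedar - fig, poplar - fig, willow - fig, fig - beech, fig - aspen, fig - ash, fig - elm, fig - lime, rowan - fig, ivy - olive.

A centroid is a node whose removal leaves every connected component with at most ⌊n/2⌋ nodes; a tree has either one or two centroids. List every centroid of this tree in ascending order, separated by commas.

Delete fig: the remaining components have sizes 2, 1, 1, 1, 1, 1, 1, 1, 1, 1, 1, 1. Max 2 ≤ 7, so fig is a centroid.
No neighbour of fig does as well, so fig is the unique centroid.

fig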